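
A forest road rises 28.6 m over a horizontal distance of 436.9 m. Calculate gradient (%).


Formula: Gradient = rise / run * 100
Gradient = 28.6 / 436.9 * 100 = 6.5%

6.5


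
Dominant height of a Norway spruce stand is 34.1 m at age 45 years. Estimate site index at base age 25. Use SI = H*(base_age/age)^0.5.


Formula: SI = H_dom * (base_age / age)^0.5
Age ratio = 25 / 45 = 0.55556
sqrt(age_ratio) = 0.74536
SI = 34.1 * 0.74536 = 25.4 m

25.4


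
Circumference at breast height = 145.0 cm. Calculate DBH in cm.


Formula: DBH = C / pi
DBH = 145.0 / pi
pi = 3.14159...
DBH = 46.2 cm

46.2


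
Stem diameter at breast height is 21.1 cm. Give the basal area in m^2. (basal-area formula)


Formula: BA = pi * (DBH/2)^2 / 10000  (cm^2 to m^2)
Radius = DBH/2 = 21.1/2 = 10.55 cm
BA = pi * 10.55^2 / 10000
   = 349.6671 cm^2 / 10000
   = 0.035 m^2

0.035


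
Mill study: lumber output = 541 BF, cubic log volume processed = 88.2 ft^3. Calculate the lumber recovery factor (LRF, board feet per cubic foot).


Formula: LRF = Lumber Output (BF) / Log Input (ft^3)
LRF = 541 BF / 88.2 ft^3
LRF = 6.13 BF/ft^3

6.13


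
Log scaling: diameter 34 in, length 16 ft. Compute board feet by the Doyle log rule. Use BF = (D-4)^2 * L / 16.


Doyle: BF = (D - 4)^2 * L / 16
Adjusted diameter = 34 - 4 = 30 in
(D-4)^2 = 30^2 = 900
BF = 900 * 16 / 16 = 900 BF

900


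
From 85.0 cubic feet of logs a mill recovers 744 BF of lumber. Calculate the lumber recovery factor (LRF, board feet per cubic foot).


Formula: LRF = Lumber Output (BF) / Log Input (ft^3)
LRF = 744 BF / 85.0 ft^3
LRF = 8.75 BF/ft^3

8.75


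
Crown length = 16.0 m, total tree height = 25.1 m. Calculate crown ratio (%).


Formula: Crown Ratio = (Crown Length / Total Height) * 100
CR = (16.0 m / 25.1 m) * 100
CR = 0.6375 * 100 = 63.7%

63.7


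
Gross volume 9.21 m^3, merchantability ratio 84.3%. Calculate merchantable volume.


Formula: MV = V_total * (merchantable_pct / 100)
Merchantable fraction = 84.3% / 100 = 0.843
MV = 9.21 m^3 * 0.843 = 7.764 m^3

7.764


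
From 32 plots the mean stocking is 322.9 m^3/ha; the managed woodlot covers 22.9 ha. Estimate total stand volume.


Formula: Total Volume = Mean Volume per ha * Total Area
Total Volume = 322.9 m^3/ha * 22.9 ha
Total Volume = 7394 m^3

7394


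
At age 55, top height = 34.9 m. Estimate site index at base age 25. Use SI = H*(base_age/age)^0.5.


Formula: SI = H_dom * (base_age / age)^0.5
Age ratio = 25 / 55 = 0.45455
sqrt(age_ratio) = 0.6742
SI = 34.9 * 0.6742 = 23.5 m

23.5


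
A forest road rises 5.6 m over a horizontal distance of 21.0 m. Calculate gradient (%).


Formula: Gradient = rise / run * 100
Gradient = 5.6 / 21.0 * 100 = 26.7%

26.7


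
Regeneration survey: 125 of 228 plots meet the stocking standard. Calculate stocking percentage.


Formula: Stocking % = stocked plots / total plots * 100
Stocking = 125 / 228 * 100
Stocking = 0.5482 * 100 = 54.8%

54.8


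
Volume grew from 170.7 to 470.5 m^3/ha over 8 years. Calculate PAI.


Formula: PAI = (V_T2 - V_T1) / (T2 - T1)
Volume increment = 470.5 - 170.7 = 299.8 m^3/ha
PAI = 299.8 / 8 = 37.48 m^3/ha/year

37.48


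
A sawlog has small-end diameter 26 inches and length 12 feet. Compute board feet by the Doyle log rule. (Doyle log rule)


Doyle: BF = (D - 4)^2 * L / 16
Adjusted diameter = 26 - 4 = 22 in
(D-4)^2 = 22^2 = 484
BF = 484 * 12 / 16 = 363 BF

363


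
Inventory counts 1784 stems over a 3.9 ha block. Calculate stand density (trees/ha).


Formula: Stand Density = N_trees / Area_ha
Density = 1784 trees / 3.9 ha
Density = 457 trees/ha

457


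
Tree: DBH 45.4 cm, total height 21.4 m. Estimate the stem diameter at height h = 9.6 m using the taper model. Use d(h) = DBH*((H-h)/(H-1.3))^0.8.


Taper: d(h) = DBH * ((H - h) / (H - 1.3))^0.8
Numerator = H - h = 21.4 - 9.6 = 11.8 m
Denominator = H - 1.3 = 21.4 - 1.3 = 20.1 m
Ratio = 11.8 / 20.1 = 0.58706
d = 45.4 * 0.58706^0.8 = 29.6 cm

29.6


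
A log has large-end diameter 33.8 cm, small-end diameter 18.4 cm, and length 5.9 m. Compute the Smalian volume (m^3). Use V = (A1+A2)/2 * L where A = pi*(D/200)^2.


Smalian: V = (A1 + A2)/2 * L,  A = pi*(D/200)^2
A1 = pi*(33.8/200)^2 = 0.089727 m^2
A2 = pi*(18.4/200)^2 = 0.02659 m^2
V = (0.089727+0.02659)/2*5.9 = 0.3431 m^3

0.3431


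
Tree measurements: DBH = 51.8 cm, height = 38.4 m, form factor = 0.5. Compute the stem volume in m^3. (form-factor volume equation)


Formula: V = pi * (DBH/200)^2 * H * ff
Radius = DBH/200 = 51.8/200 = 0.259 m
Radius^2 = 0.259^2 = 0.067081 m^2
V = pi * 0.067081 * 38.4 * 0.5
V = 4.046 m^3

4.046


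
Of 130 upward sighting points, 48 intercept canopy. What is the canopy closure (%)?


Formula: Canopy closure = covered points / total points * 100
Closure = 48 / 130 * 100
Closure = 0.3692 * 100 = 36.9%

36.9


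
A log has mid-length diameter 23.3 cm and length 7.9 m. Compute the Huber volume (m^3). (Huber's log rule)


Huber: V = Am * L,  Am = pi*(Dm/200)^2
Am = pi*(23.3/200)^2 = 0.042638 m^2
V = 0.042638*7.9 = 0.3368 m^3

0.3368


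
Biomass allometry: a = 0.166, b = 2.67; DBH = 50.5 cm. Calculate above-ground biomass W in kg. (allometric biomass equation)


Formula: W = a * DBH^b  (allometric power law)
DBH^b = 50.5^2.67 = 35301.079
W = 0.166 * 35301.079 = 5860.0 kg

5860.0


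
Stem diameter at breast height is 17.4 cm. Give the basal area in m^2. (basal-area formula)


Formula: BA = pi * (DBH/2)^2 / 10000  (cm^2 to m^2)
Radius = DBH/2 = 17.4/2 = 8.7 cm
BA = pi * 8.7^2 / 10000
   = 237.7871 cm^2 / 10000
   = 0.0238 m^2

0.0238


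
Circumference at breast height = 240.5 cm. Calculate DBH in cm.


Formula: DBH = C / pi
DBH = 240.5 / pi
pi = 3.14159...
DBH = 76.6 cm

76.6


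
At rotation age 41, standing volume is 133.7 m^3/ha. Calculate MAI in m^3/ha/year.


Formula: MAI = Total Volume / Stand Age
MAI = 133.7 m^3/ha / 41 years
MAI = 3.26 m^3/ha/year

3.26


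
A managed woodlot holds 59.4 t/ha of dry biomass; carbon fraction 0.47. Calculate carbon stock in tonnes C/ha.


Formula: Carbon Stock = Biomass * Carbon Fraction
C = 59.4 t/ha * 0.47
C = 27.9 t C/ha

27.9


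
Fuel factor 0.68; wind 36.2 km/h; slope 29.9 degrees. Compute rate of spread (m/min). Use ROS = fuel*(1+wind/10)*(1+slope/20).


Formula: ROS = fuel * (1 + wind/10) * (1 + slope/20)
Wind factor = 1 + 36.2/10 = 4.62
Slope factor = 1 + 29.9/20 = 2.495
ROS = 0.68 * 4.62 * 2.495 = 7.84 m/min

7.84


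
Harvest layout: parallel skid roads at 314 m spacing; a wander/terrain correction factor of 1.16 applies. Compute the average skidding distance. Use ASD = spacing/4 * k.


Formula: ASD = (spacing / 4) * correction
Uncorrected distance = spacing / 4 = 314 / 4 = 78.5 m
ASD = 78.5 * 1.16 = 91 m

91


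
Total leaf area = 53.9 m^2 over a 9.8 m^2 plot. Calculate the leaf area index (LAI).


Formula: LAI = total leaf area / ground area  (dimensionless)
LAI = 53.9 m^2 / 9.8 m^2
LAI = 5.5

5.5


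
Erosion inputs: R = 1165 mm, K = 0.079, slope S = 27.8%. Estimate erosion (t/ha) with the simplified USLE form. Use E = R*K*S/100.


Formula: E = R * K * S / 100  (simplified USLE)
R * K = 1165 * 0.079 = 92.035
E = 92.035 * 27.8 / 100 = 25.59 t/ha

25.59


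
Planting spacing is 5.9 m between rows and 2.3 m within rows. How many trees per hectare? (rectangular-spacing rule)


Formula: TPH = 10000 m^2/ha / (spacing_x * spacing_y)
Area per tree = 5.9 m * 2.3 m = 13.57 m^2
TPH = 10000 / 13.57 = 737 trees/ha

737


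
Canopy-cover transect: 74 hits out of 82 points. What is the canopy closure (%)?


Formula: Canopy closure = covered points / total points * 100
Closure = 74 / 82 * 100
Closure = 0.9024 * 100 = 90.2%

90.2


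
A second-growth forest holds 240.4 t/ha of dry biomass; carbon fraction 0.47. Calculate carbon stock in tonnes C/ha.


Formula: Carbon Stock = Biomass * Carbon Fraction
C = 240.4 t/ha * 0.47
C = 113.0 t C/ha

113.0


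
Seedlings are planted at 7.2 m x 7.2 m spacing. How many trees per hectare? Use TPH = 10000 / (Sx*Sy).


Formula: TPH = 10000 m^2/ha / (spacing_x * spacing_y)
Area per tree = 7.2 m * 7.2 m = 51.84 m^2
TPH = 10000 / 51.84 = 193 trees/ha

193


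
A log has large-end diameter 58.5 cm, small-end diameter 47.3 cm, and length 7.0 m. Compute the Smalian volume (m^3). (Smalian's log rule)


Smalian: V = (A1 + A2)/2 * L,  A = pi*(D/200)^2
A1 = pi*(58.5/200)^2 = 0.268783 m^2
A2 = pi*(47.3/200)^2 = 0.175716 m^2
V = (0.268783+0.175716)/2*7.0 = 1.5557 m^3

1.5557


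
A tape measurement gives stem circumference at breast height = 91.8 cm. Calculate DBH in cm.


Formula: DBH = C / pi
DBH = 91.8 / pi
pi = 3.14159...
DBH = 29.2 cm

29.2


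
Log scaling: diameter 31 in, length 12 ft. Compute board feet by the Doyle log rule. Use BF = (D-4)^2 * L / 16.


Doyle: BF = (D - 4)^2 * L / 16
Adjusted diameter = 31 - 4 = 27 in
(D-4)^2 = 27^2 = 729
BF = 729 * 12 / 16 = 547 BF

547


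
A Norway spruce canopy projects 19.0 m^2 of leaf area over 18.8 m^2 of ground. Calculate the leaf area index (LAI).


Formula: LAI = total leaf area / ground area  (dimensionless)
LAI = 19.0 m^2 / 18.8 m^2
LAI = 1.01

1.01


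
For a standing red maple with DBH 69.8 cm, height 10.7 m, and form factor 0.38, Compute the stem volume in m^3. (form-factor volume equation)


Formula: V = pi * (DBH/200)^2 * H * ff
Radius = DBH/200 = 69.8/200 = 0.349 m
Radius^2 = 0.349^2 = 0.121801 m^2
V = pi * 0.121801 * 10.7 * 0.38
V = 1.556 m^3

1.556


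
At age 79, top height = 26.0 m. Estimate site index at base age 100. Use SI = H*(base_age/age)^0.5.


Formula: SI = H_dom * (base_age / age)^0.5
Age ratio = 100 / 79 = 1.26582
sqrt(age_ratio) = 1.12509
SI = 26.0 * 1.12509 = 29.3 m

29.3


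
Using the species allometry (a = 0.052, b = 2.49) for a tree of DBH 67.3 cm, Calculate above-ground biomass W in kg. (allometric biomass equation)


Formula: W = a * DBH^b  (allometric power law)
DBH^b = 67.3^2.49 = 35625.2163
W = 0.052 * 35625.2163 = 1852.5 kg

1852.5


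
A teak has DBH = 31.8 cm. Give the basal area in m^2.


Formula: BA = pi * (DBH/2)^2 / 10000  (cm^2 to m^2)
Radius = DBH/2 = 31.8/2 = 15.9 cm
BA = pi * 15.9^2 / 10000
   = 794.226 cm^2 / 10000
   = 0.0794 m^2

0.0794


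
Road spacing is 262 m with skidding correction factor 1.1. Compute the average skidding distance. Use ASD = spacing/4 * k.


Formula: ASD = (spacing / 4) * correction
Uncorrected distance = spacing / 4 = 262 / 4 = 65.5 m
ASD = 65.5 * 1.1 = 72 m

72


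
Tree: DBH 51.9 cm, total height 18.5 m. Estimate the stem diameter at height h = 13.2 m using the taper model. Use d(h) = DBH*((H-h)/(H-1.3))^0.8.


Taper: d(h) = DBH * ((H - h) / (H - 1.3))^0.8
Numerator = H - h = 18.5 - 13.2 = 5.3 m
Denominator = H - 1.3 = 18.5 - 1.3 = 17.2 m
Ratio = 5.3 / 17.2 = 0.30814
d = 51.9 * 0.30814^0.8 = 20.2 cm

20.2


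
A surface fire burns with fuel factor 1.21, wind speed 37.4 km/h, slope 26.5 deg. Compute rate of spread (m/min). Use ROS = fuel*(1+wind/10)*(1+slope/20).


Formula: ROS = fuel * (1 + wind/10) * (1 + slope/20)
Wind factor = 1 + 37.4/10 = 4.74
Slope factor = 1 + 26.5/20 = 2.325
ROS = 1.21 * 4.74 * 2.325 = 13.33 m/min

13.33


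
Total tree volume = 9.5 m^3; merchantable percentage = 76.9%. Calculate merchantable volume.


Formula: MV = V_total * (merchantable_pct / 100)
Merchantable fraction = 76.9% / 100 = 0.769
MV = 9.5 m^3 * 0.769 = 7.306 m^3

7.306


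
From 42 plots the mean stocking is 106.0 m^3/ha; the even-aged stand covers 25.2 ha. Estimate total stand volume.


Formula: Total Volume = Mean Volume per ha * Total Area
Total Volume = 106.0 m^3/ha * 25.2 ha
Total Volume = 2671 m^3

2671


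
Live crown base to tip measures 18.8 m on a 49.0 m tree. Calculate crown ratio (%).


Formula: Crown Ratio = (Crown Length / Total Height) * 100
CR = (18.8 m / 49.0 m) * 100
CR = 0.3837 * 100 = 38.4%

38.4


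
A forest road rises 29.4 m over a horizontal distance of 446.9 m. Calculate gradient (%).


Formula: Gradient = rise / run * 100
Gradient = 29.4 / 446.9 * 100 = 6.6%

6.6


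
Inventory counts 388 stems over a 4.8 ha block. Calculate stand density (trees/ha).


Formula: Stand Density = N_trees / Area_ha
Density = 388 trees / 4.8 ha
Density = 81 trees/ha

81


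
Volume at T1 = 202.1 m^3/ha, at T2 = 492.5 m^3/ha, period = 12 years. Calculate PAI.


Formula: PAI = (V_T2 - V_T1) / (T2 - T1)
Volume increment = 492.5 - 202.1 = 290.4 m^3/ha
PAI = 290.4 / 12 = 24.2 m^3/ha/year

24.2


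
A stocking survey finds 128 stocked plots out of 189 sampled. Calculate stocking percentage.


Formula: Stocking % = stocked plots / total plots * 100
Stocking = 128 / 189 * 100
Stocking = 0.6772 * 100 = 67.7%

67.7


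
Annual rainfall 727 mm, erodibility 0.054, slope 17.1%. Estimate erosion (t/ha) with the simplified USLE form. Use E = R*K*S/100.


Formula: E = R * K * S / 100  (simplified USLE)
R * K = 727 * 0.054 = 39.258
E = 39.258 * 17.1 / 100 = 6.71 t/ha

6.71


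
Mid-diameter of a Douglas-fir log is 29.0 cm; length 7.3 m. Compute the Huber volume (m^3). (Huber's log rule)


Huber: V = Am * L,  Am = pi*(Dm/200)^2
Am = pi*(29.0/200)^2 = 0.066052 m^2
V = 0.066052*7.3 = 0.4822 m^3

0.4822


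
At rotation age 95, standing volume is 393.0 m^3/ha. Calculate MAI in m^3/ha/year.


Formula: MAI = Total Volume / Stand Age
MAI = 393.0 m^3/ha / 95 years
MAI = 4.14 m^3/ha/year

4.14


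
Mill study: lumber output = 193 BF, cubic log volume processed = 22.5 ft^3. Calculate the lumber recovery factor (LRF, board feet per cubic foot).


Formula: LRF = Lumber Output (BF) / Log Input (ft^3)
LRF = 193 BF / 22.5 ft^3
LRF = 8.58 BF/ft^3

8.58


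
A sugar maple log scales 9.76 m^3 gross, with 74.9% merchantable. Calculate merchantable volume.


Formula: MV = V_total * (merchantable_pct / 100)
Merchantable fraction = 74.9% / 100 = 0.749
MV = 9.76 m^3 * 0.749 = 7.31 m^3

7.31


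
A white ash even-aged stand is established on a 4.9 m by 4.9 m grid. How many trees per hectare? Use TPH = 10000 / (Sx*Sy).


Formula: TPH = 10000 m^2/ha / (spacing_x * spacing_y)
Area per tree = 4.9 m * 4.9 m = 24.01 m^2
TPH = 10000 / 24.01 = 416 trees/ha

416


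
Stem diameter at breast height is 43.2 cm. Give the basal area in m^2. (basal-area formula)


Formula: BA = pi * (DBH/2)^2 / 10000  (cm^2 to m^2)
Radius = DBH/2 = 43.2/2 = 21.6 cm
BA = pi * 21.6^2 / 10000
   = 1465.7415 cm^2 / 10000
   = 0.1466 m^2

0.1466


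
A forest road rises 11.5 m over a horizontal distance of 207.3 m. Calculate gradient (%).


Formula: Gradient = rise / run * 100
Gradient = 11.5 / 207.3 * 100 = 5.5%

5.5


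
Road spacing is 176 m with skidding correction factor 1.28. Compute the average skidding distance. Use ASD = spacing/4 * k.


Formula: ASD = (spacing / 4) * correction
Uncorrected distance = spacing / 4 = 176 / 4 = 44 m
ASD = 44 * 1.28 = 56 m

56


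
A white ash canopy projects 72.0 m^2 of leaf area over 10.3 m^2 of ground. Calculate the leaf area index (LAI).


Formula: LAI = total leaf area / ground area  (dimensionless)
LAI = 72.0 m^2 / 10.3 m^2
LAI = 6.99

6.99


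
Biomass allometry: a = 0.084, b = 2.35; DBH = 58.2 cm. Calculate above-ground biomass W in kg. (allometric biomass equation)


Formula: W = a * DBH^b  (allometric power law)
DBH^b = 58.2^2.35 = 14046.5288
W = 0.084 * 14046.5288 = 1179.9 kg

1179.9


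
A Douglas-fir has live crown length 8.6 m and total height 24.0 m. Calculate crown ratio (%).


Formula: Crown Ratio = (Crown Length / Total Height) * 100
CR = (8.6 m / 24.0 m) * 100
CR = 0.3583 * 100 = 35.8%

35.8


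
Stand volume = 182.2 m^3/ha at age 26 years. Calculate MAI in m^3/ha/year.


Formula: MAI = Total Volume / Stand Age
MAI = 182.2 m^3/ha / 26 years
MAI = 7.01 m^3/ha/year

7.01


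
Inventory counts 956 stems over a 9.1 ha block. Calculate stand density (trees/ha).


Formula: Stand Density = N_trees / Area_ha
Density = 956 trees / 9.1 ha
Density = 105 trees/ha

105


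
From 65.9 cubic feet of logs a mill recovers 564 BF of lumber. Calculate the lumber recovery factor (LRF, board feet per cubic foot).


Formula: LRF = Lumber Output (BF) / Log Input (ft^3)
LRF = 564 BF / 65.9 ft^3
LRF = 8.56 BF/ft^3

8.56


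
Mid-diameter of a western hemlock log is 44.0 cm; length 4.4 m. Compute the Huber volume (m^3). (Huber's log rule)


Huber: V = Am * L,  Am = pi*(Dm/200)^2
Am = pi*(44.0/200)^2 = 0.152053 m^2
V = 0.152053*4.4 = 0.669 m^3

0.669


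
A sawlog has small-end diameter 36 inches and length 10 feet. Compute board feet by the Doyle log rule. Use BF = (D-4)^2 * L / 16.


Doyle: BF = (D - 4)^2 * L / 16
Adjusted diameter = 36 - 4 = 32 in
(D-4)^2 = 32^2 = 1024
BF = 1024 * 10 / 16 = 640 BF

640


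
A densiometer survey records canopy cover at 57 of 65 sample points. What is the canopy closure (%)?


Formula: Canopy closure = covered points / total points * 100
Closure = 57 / 65 * 100
Closure = 0.8769 * 100 = 87.7%

87.7


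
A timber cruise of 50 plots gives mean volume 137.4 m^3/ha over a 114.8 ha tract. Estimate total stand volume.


Formula: Total Volume = Mean Volume per ha * Total Area
Total Volume = 137.4 m^3/ha * 114.8 ha
Total Volume = 15774 m^3

15774


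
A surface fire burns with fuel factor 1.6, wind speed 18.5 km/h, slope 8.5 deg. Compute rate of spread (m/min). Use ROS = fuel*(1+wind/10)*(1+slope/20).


Formula: ROS = fuel * (1 + wind/10) * (1 + slope/20)
Wind factor = 1 + 18.5/10 = 2.85
Slope factor = 1 + 8.5/20 = 1.425
ROS = 1.6 * 2.85 * 1.425 = 6.5 m/min

6.5


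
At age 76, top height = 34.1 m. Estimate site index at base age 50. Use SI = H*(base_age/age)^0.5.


Formula: SI = H_dom * (base_age / age)^0.5
Age ratio = 50 / 76 = 0.65789
sqrt(age_ratio) = 0.81111
SI = 34.1 * 0.81111 = 27.7 m

27.7


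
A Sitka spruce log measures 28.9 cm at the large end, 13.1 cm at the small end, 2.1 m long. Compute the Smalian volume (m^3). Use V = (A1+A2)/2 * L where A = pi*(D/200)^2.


Smalian: V = (A1 + A2)/2 * L,  A = pi*(D/200)^2
A1 = pi*(28.9/200)^2 = 0.065597 m^2
A2 = pi*(13.1/200)^2 = 0.013478 m^2
V = (0.065597+0.013478)/2*2.1 = 0.083 m^3

0.083


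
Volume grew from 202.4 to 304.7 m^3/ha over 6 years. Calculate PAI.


Formula: PAI = (V_T2 - V_T1) / (T2 - T1)
Volume increment = 304.7 - 202.4 = 102.3 m^3/ha
PAI = 102.3 / 6 = 17.05 m^3/ha/year

17.05


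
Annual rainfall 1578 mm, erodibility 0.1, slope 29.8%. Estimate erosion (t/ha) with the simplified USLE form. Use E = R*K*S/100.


Formula: E = R * K * S / 100  (simplified USLE)
R * K = 1578 * 0.1 = 157.8
E = 157.8 * 29.8 / 100 = 47.02 t/ha

47.02


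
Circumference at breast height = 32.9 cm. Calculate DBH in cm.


Formula: DBH = C / pi
DBH = 32.9 / pi
pi = 3.14159...
DBH = 10.5 cm

10.5


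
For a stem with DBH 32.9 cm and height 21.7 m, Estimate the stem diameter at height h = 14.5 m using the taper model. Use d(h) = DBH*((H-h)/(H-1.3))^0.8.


Taper: d(h) = DBH * ((H - h) / (H - 1.3))^0.8
Numerator = H - h = 21.7 - 14.5 = 7.2 m
Denominator = H - 1.3 = 21.7 - 1.3 = 20.4 m
Ratio = 7.2 / 20.4 = 0.35294
d = 32.9 * 0.35294^0.8 = 14.3 cm

14.3


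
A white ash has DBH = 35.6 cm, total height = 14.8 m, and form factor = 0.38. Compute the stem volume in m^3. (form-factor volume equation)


Formula: V = pi * (DBH/200)^2 * H * ff
Radius = DBH/200 = 35.6/200 = 0.178 m
Radius^2 = 0.178^2 = 0.031684 m^2
V = pi * 0.031684 * 14.8 * 0.38
V = 0.56 m^3

0.56


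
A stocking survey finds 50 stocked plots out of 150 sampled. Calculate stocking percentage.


Formula: Stocking % = stocked plots / total plots * 100
Stocking = 50 / 150 * 100
Stocking = 0.3333 * 100 = 33.3%

33.3


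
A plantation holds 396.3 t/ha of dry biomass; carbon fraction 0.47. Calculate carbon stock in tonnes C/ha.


Formula: Carbon Stock = Biomass * Carbon Fraction
C = 396.3 t/ha * 0.47
C = 186.3 t C/ha

186.3


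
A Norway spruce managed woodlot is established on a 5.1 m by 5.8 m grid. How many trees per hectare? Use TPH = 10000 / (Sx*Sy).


Formula: TPH = 10000 m^2/ha / (spacing_x * spacing_y)
Area per tree = 5.1 m * 5.8 m = 29.58 m^2
TPH = 10000 / 29.58 = 338 trees/ha

338


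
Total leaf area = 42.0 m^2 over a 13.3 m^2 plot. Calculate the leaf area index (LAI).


Formula: LAI = total leaf area / ground area  (dimensionless)
LAI = 42.0 m^2 / 13.3 m^2
LAI = 3.16

3.16


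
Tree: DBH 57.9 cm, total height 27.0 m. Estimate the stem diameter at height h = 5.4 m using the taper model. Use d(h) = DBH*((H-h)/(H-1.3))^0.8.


Taper: d(h) = DBH * ((H - h) / (H - 1.3))^0.8
Numerator = H - h = 27.0 - 5.4 = 21.6 m
Denominator = H - 1.3 = 27.0 - 1.3 = 25.7 m
Ratio = 21.6 / 25.7 = 0.84047
d = 57.9 * 0.84047^0.8 = 50.4 cm

50.4


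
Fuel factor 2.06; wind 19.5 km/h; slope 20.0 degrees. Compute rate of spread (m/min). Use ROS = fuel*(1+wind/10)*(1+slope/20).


Formula: ROS = fuel * (1 + wind/10) * (1 + slope/20)
Wind factor = 1 + 19.5/10 = 2.95
Slope factor = 1 + 20.0/20 = 2.0
ROS = 2.06 * 2.95 * 2.0 = 12.15 m/min

12.15


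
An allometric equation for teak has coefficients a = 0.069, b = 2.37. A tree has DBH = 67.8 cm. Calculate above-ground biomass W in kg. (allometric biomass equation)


Formula: W = a * DBH^b  (allometric power law)
DBH^b = 67.8^2.37 = 21878.3404
W = 0.069 * 21878.3404 = 1509.6 kg

1509.6


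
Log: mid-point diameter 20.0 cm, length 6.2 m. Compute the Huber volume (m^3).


Huber: V = Am * L,  Am = pi*(Dm/200)^2
Am = pi*(20.0/200)^2 = 0.031416 m^2
V = 0.031416*6.2 = 0.1948 m^3

0.1948


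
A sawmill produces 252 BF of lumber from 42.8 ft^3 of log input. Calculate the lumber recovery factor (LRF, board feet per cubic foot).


Formula: LRF = Lumber Output (BF) / Log Input (ft^3)
LRF = 252 BF / 42.8 ft^3
LRF = 5.89 BF/ft^3

5.89


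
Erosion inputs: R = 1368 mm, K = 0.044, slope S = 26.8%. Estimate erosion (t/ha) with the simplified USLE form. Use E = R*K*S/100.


Formula: E = R * K * S / 100  (simplified USLE)
R * K = 1368 * 0.044 = 60.192
E = 60.192 * 26.8 / 100 = 16.13 t/ha

16.13


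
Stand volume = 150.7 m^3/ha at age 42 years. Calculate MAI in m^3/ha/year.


Formula: MAI = Total Volume / Stand Age
MAI = 150.7 m^3/ha / 42 years
MAI = 3.59 m^3/ha/year

3.59


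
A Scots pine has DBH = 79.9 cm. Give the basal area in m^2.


Formula: BA = pi * (DBH/2)^2 / 10000  (cm^2 to m^2)
Radius = DBH/2 = 79.9/2 = 39.95 cm
BA = pi * 39.95^2 / 10000
   = 5013.9897 cm^2 / 10000
   = 0.5014 m^2

0.5014


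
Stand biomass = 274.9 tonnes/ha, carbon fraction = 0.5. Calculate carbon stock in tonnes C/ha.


Formula: Carbon Stock = Biomass * Carbon Fraction
C = 274.9 t/ha * 0.5
C = 137.5 t C/ha

137.5


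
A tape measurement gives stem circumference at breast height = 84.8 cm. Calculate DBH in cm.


Formula: DBH = C / pi
DBH = 84.8 / pi
pi = 3.14159...
DBH = 27.0 cm

27.0


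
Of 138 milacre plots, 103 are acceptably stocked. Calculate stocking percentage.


Formula: Stocking % = stocked plots / total plots * 100
Stocking = 103 / 138 * 100
Stocking = 0.7464 * 100 = 74.6%

74.6


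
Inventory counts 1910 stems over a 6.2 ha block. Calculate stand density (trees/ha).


Formula: Stand Density = N_trees / Area_ha
Density = 1910 trees / 6.2 ha
Density = 308 trees/ha

308


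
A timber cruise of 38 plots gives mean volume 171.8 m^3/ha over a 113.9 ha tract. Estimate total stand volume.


Formula: Total Volume = Mean Volume per ha * Total Area
Total Volume = 171.8 m^3/ha * 113.9 ha
Total Volume = 19568 m^3

19568


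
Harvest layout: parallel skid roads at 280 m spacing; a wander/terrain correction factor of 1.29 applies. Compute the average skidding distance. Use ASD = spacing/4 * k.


Formula: ASD = (spacing / 4) * correction
Uncorrected distance = spacing / 4 = 280 / 4 = 70 m
ASD = 70 * 1.29 = 90 m

90


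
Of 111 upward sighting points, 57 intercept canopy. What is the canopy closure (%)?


Formula: Canopy closure = covered points / total points * 100
Closure = 57 / 111 * 100
Closure = 0.5135 * 100 = 51.4%

51.4


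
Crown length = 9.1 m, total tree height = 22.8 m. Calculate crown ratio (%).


Formula: Crown Ratio = (Crown Length / Total Height) * 100
CR = (9.1 m / 22.8 m) * 100
CR = 0.3991 * 100 = 39.9%

39.9


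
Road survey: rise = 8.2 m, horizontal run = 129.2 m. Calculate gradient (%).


Formula: Gradient = rise / run * 100
Gradient = 8.2 / 129.2 * 100 = 6.3%

6.3


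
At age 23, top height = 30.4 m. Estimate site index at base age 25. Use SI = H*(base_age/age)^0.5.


Formula: SI = H_dom * (base_age / age)^0.5
Age ratio = 25 / 23 = 1.08696
sqrt(age_ratio) = 1.04257
SI = 30.4 * 1.04257 = 31.7 m

31.7


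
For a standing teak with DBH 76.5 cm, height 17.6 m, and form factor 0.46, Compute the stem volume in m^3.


Formula: V = pi * (DBH/200)^2 * H * ff
Radius = DBH/200 = 76.5/200 = 0.3825 m
Radius^2 = 0.3825^2 = 0.14630625 m^2
V = pi * 0.14630625 * 17.6 * 0.46
V = 3.721 m^3

3.721


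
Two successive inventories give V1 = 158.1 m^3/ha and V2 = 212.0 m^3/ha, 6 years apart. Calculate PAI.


Formula: PAI = (V_T2 - V_T1) / (T2 - T1)
Volume increment = 212.0 - 158.1 = 53.9 m^3/ha
PAI = 53.9 / 6 = 8.98 m^3/ha/year

8.98


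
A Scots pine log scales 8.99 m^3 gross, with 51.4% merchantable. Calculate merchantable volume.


Formula: MV = V_total * (merchantable_pct / 100)
Merchantable fraction = 51.4% / 100 = 0.514
MV = 8.99 m^3 * 0.514 = 4.621 m^3

4.621


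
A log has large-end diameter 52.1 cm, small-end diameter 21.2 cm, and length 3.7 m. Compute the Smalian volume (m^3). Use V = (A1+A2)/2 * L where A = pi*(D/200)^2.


Smalian: V = (A1 + A2)/2 * L,  A = pi*(D/200)^2
A1 = pi*(52.1/200)^2 = 0.213189 m^2
A2 = pi*(21.2/200)^2 = 0.035299 m^2
V = (0.213189+0.035299)/2*3.7 = 0.4597 m^3

0.4597


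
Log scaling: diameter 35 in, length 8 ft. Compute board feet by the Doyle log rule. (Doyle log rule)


Doyle: BF = (D - 4)^2 * L / 16
Adjusted diameter = 35 - 4 = 31 in
(D-4)^2 = 31^2 = 961
BF = 961 * 8 / 16 = 481 BF

481


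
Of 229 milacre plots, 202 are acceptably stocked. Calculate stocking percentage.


Formula: Stocking % = stocked plots / total plots * 100
Stocking = 202 / 229 * 100
Stocking = 0.8821 * 100 = 88.2%

88.2


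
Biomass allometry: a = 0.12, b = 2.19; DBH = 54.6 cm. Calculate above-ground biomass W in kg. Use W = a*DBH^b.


Formula: W = a * DBH^b  (allometric power law)
DBH^b = 54.6^2.19 = 6374.5846
W = 0.12 * 6374.5846 = 765.0 kg

765.0


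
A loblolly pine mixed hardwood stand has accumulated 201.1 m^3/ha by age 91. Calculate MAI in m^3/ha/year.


Formula: MAI = Total Volume / Stand Age
MAI = 201.1 m^3/ha / 91 years
MAI = 2.21 m^3/ha/year

2.21


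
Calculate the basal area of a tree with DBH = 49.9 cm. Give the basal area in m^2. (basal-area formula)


Formula: BA = pi * (DBH/2)^2 / 10000  (cm^2 to m^2)
Radius = DBH/2 = 49.9/2 = 24.95 cm
BA = pi * 24.95^2 / 10000
   = 1955.6493 cm^2 / 10000
   = 0.1956 m^2

0.1956


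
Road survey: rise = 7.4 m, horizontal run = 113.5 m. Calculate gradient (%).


Formula: Gradient = rise / run * 100
Gradient = 7.4 / 113.5 * 100 = 6.5%

6.5


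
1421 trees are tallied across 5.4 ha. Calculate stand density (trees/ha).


Formula: Stand Density = N_trees / Area_ha
Density = 1421 trees / 5.4 ha
Density = 263 trees/ha

263


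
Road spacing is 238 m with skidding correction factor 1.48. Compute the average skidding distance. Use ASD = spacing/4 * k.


Formula: ASD = (spacing / 4) * correction
Uncorrected distance = spacing / 4 = 238 / 4 = 59.5 m
ASD = 59.5 * 1.48 = 88 m

88


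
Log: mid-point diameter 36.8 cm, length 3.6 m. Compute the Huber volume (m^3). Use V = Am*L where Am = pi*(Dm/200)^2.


Huber: V = Am * L,  Am = pi*(Dm/200)^2
Am = pi*(36.8/200)^2 = 0.106362 m^2
V = 0.106362*3.6 = 0.3829 m^3

0.3829


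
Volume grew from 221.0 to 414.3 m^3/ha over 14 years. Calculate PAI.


Formula: PAI = (V_T2 - V_T1) / (T2 - T1)
Volume increment = 414.3 - 221.0 = 193.3 m^3/ha
PAI = 193.3 / 14 = 13.81 m^3/ha/year

13.81


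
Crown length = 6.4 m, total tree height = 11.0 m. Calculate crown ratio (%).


Formula: Crown Ratio = (Crown Length / Total Height) * 100
CR = (6.4 m / 11.0 m) * 100
CR = 0.5818 * 100 = 58.2%

58.2


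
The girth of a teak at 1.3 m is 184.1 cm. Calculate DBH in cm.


Formula: DBH = C / pi
DBH = 184.1 / pi
pi = 3.14159...
DBH = 58.6 cm

58.6


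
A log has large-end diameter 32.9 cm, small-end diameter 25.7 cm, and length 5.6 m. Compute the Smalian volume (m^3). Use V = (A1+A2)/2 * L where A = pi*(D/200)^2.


Smalian: V = (A1 + A2)/2 * L,  A = pi*(D/200)^2
A1 = pi*(32.9/200)^2 = 0.085012 m^2
A2 = pi*(25.7/200)^2 = 0.051875 m^2
V = (0.085012+0.051875)/2*5.6 = 0.3833 m^3

0.3833


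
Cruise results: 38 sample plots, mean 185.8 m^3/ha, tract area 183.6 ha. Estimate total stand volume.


Formula: Total Volume = Mean Volume per ha * Total Area
Total Volume = 185.8 m^3/ha * 183.6 ha
Total Volume = 34113 m^3

34113


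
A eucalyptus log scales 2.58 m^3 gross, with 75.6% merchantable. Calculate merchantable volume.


Formula: MV = V_total * (merchantable_pct / 100)
Merchantable fraction = 75.6% / 100 = 0.756
MV = 2.58 m^3 * 0.756 = 1.95 m^3

1.95


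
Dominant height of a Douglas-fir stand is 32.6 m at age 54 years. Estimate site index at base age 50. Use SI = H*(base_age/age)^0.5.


Formula: SI = H_dom * (base_age / age)^0.5
Age ratio = 50 / 54 = 0.92593
sqrt(age_ratio) = 0.96225
SI = 32.6 * 0.96225 = 31.4 m

31.4


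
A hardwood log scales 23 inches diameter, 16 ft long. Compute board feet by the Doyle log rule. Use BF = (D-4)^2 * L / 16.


Doyle: BF = (D - 4)^2 * L / 16
Adjusted diameter = 23 - 4 = 19 in
(D-4)^2 = 19^2 = 361
BF = 361 * 16 / 16 = 361 BF

361


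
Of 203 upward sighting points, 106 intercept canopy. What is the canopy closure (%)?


Formula: Canopy closure = covered points / total points * 100
Closure = 106 / 203 * 100
Closure = 0.5222 * 100 = 52.2%

52.2


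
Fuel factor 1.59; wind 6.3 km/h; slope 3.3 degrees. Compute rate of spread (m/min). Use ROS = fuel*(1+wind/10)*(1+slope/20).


Formula: ROS = fuel * (1 + wind/10) * (1 + slope/20)
Wind factor = 1 + 6.3/10 = 1.63
Slope factor = 1 + 3.3/20 = 1.165
ROS = 1.59 * 1.63 * 1.165 = 3.02 m/min

3.02


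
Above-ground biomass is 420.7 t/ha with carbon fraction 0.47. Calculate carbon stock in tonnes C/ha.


Formula: Carbon Stock = Biomass * Carbon Fraction
C = 420.7 t/ha * 0.47
C = 197.7 t C/ha

197.7


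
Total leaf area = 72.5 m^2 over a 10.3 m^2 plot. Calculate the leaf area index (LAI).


Formula: LAI = total leaf area / ground area  (dimensionless)
LAI = 72.5 m^2 / 10.3 m^2
LAI = 7.04

7.04


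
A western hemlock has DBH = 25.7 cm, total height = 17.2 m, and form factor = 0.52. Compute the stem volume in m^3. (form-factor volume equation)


Formula: V = pi * (DBH/200)^2 * H * ff
Radius = DBH/200 = 25.7/200 = 0.1285 m
Radius^2 = 0.1285^2 = 0.01651225 m^2
V = pi * 0.01651225 * 17.2 * 0.52
V = 0.464 m^3

0.464


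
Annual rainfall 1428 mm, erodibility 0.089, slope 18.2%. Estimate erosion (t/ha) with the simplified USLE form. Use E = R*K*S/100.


Formula: E = R * K * S / 100  (simplified USLE)
R * K = 1428 * 0.089 = 127.092
E = 127.092 * 18.2 / 100 = 23.13 t/ha

23.13


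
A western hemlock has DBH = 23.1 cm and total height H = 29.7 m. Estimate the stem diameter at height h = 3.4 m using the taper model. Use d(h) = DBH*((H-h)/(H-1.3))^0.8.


Taper: d(h) = DBH * ((H - h) / (H - 1.3))^0.8
Numerator = H - h = 29.7 - 3.4 = 26.3 m
Denominator = H - 1.3 = 29.7 - 1.3 = 28.4 m
Ratio = 26.3 / 28.4 = 0.92606
d = 23.1 * 0.92606^0.8 = 21.7 cm

21.7


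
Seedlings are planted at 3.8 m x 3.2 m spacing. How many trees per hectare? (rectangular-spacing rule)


Formula: TPH = 10000 m^2/ha / (spacing_x * spacing_y)
Area per tree = 3.8 m * 3.2 m = 12.16 m^2
TPH = 10000 / 12.16 = 822 trees/ha

822


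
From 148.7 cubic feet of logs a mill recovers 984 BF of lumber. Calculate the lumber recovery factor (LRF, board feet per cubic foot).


Formula: LRF = Lumber Output (BF) / Log Input (ft^3)
LRF = 984 BF / 148.7 ft^3
LRF = 6.62 BF/ft^3

6.62


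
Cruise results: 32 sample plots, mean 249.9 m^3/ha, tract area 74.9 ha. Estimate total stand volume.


Formula: Total Volume = Mean Volume per ha * Total Area
Total Volume = 249.9 m^3/ha * 74.9 ha
Total Volume = 18718 m^3

18718


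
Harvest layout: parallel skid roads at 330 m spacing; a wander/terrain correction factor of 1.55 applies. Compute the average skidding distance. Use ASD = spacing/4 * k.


Formula: ASD = (spacing / 4) * correction
Uncorrected distance = spacing / 4 = 330 / 4 = 82.5 m
ASD = 82.5 * 1.55 = 128 m

128


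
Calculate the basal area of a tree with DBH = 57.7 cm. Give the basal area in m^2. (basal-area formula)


Formula: BA = pi * (DBH/2)^2 / 10000  (cm^2 to m^2)
Radius = DBH/2 = 57.7/2 = 28.85 cm
BA = pi * 28.85^2 / 10000
   = 2614.8183 cm^2 / 10000
   = 0.2615 m^2

0.2615


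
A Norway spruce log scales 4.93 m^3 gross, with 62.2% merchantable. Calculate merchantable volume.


Formula: MV = V_total * (merchantable_pct / 100)
Merchantable fraction = 62.2% / 100 = 0.622
MV = 4.93 m^3 * 0.622 = 3.066 m^3

3.066


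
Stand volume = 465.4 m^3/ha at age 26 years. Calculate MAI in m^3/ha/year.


Formula: MAI = Total Volume / Stand Age
MAI = 465.4 m^3/ha / 26 years
MAI = 17.9 m^3/ha/year

17.9


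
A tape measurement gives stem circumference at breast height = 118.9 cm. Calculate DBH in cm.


Formula: DBH = C / pi
DBH = 118.9 / pi
pi = 3.14159...
DBH = 37.8 cm

37.8


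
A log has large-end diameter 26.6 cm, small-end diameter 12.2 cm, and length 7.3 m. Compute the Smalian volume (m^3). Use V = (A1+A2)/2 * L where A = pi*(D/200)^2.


Smalian: V = (A1 + A2)/2 * L,  A = pi*(D/200)^2
A1 = pi*(26.6/200)^2 = 0.055572 m^2
A2 = pi*(12.2/200)^2 = 0.01169 m^2
V = (0.055572+0.01169)/2*7.3 = 0.2455 m^3

0.2455


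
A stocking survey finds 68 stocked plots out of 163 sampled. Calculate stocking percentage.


Formula: Stocking % = stocked plots / total plots * 100
Stocking = 68 / 163 * 100
Stocking = 0.4172 * 100 = 41.7%

41.7


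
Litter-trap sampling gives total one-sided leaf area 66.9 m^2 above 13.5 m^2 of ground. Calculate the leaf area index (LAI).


Formula: LAI = total leaf area / ground area  (dimensionless)
LAI = 66.9 m^2 / 13.5 m^2
LAI = 4.96

4.96


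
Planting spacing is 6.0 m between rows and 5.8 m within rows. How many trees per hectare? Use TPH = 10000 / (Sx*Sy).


Formula: TPH = 10000 m^2/ha / (spacing_x * spacing_y)
Area per tree = 6.0 m * 5.8 m = 34.8 m^2
TPH = 10000 / 34.8 = 287 trees/ha

287


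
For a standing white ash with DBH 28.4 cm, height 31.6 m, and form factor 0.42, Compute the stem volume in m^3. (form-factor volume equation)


Formula: V = pi * (DBH/200)^2 * H * ff
Radius = DBH/200 = 28.4/200 = 0.142 m
Radius^2 = 0.142^2 = 0.020164 m^2
V = pi * 0.020164 * 31.6 * 0.42
V = 0.841 m^3

0.841


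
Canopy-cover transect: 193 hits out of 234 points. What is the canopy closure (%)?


Formula: Canopy closure = covered points / total points * 100
Closure = 193 / 234 * 100
Closure = 0.8248 * 100 = 82.5%

82.5


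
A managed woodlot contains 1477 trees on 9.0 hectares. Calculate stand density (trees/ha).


Formula: Stand Density = N_trees / Area_ha
Density = 1477 trees / 9.0 ha
Density = 164 trees/ha

164


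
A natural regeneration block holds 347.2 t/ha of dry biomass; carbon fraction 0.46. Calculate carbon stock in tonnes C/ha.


Formula: Carbon Stock = Biomass * Carbon Fraction
C = 347.2 t/ha * 0.46
C = 159.7 t C/ha

159.7


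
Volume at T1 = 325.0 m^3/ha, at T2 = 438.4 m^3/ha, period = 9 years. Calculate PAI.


Formula: PAI = (V_T2 - V_T1) / (T2 - T1)
Volume increment = 438.4 - 325.0 = 113.4 m^3/ha
PAI = 113.4 / 9 = 12.6 m^3/ha/year

12.6


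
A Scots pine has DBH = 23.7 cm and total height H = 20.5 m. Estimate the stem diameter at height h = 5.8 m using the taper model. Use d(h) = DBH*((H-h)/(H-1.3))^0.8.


Taper: d(h) = DBH * ((H - h) / (H - 1.3))^0.8
Numerator = H - h = 20.5 - 5.8 = 14.7 m
Denominator = H - 1.3 = 20.5 - 1.3 = 19.2 m
Ratio = 14.7 / 19.2 = 0.76562
d = 23.7 * 0.76562^0.8 = 19.1 cm

19.1


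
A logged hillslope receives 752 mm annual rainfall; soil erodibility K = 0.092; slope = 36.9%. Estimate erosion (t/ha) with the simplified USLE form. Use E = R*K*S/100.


Formula: E = R * K * S / 100  (simplified USLE)
R * K = 752 * 0.092 = 69.184
E = 69.184 * 36.9 / 100 = 25.53 t/ha

25.53


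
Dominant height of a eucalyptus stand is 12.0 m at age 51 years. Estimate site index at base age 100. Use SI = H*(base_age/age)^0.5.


Formula: SI = H_dom * (base_age / age)^0.5
Age ratio = 100 / 51 = 1.96078
sqrt(age_ratio) = 1.40028
SI = 12.0 * 1.40028 = 16.8 m

16.8


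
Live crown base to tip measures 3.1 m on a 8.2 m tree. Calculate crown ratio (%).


Formula: Crown Ratio = (Crown Length / Total Height) * 100
CR = (3.1 m / 8.2 m) * 100
CR = 0.378 * 100 = 37.8%

37.8


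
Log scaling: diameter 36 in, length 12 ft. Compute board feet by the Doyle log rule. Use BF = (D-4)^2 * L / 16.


Doyle: BF = (D - 4)^2 * L / 16
Adjusted diameter = 36 - 4 = 32 in
(D-4)^2 = 32^2 = 1024
BF = 1024 * 12 / 16 = 768 BF

768


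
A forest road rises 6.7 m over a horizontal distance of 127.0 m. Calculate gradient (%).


Formula: Gradient = rise / run * 100
Gradient = 6.7 / 127.0 * 100 = 5.3%

5.3


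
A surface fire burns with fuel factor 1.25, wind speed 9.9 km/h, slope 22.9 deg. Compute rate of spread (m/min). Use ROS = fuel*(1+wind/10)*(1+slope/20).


Formula: ROS = fuel * (1 + wind/10) * (1 + slope/20)
Wind factor = 1 + 9.9/10 = 1.99
Slope factor = 1 + 22.9/20 = 2.145
ROS = 1.25 * 1.99 * 2.145 = 5.34 m/min

5.34


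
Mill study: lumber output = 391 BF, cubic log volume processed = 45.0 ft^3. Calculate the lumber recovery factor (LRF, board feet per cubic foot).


Formula: LRF = Lumber Output (BF) / Log Input (ft^3)
LRF = 391 BF / 45.0 ft^3
LRF = 8.69 BF/ft^3

8.69


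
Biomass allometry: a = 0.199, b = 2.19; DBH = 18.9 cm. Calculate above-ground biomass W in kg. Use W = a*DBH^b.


Formula: W = a * DBH^b  (allometric power law)
DBH^b = 18.9^2.19 = 624.3834
W = 0.199 * 624.3834 = 124.3 kg

124.3


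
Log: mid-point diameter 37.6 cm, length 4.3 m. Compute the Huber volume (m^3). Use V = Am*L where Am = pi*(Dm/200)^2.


Huber: V = Am * L,  Am = pi*(Dm/200)^2
Am = pi*(37.6/200)^2 = 0.111036 m^2
V = 0.111036*4.3 = 0.4775 m^3

0.4775


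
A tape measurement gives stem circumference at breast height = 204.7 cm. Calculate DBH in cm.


Formula: DBH = C / pi
DBH = 204.7 / pi
pi = 3.14159...
DBH = 65.2 cm

65.2


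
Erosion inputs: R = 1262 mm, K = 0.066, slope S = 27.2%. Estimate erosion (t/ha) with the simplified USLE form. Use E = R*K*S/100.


Formula: E = R * K * S / 100  (simplified USLE)
R * K = 1262 * 0.066 = 83.292
E = 83.292 * 27.2 / 100 = 22.66 t/ha

22.66


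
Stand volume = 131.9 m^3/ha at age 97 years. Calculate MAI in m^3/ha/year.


Formula: MAI = Total Volume / Stand Age
MAI = 131.9 m^3/ha / 97 years
MAI = 1.36 m^3/ha/year

1.36


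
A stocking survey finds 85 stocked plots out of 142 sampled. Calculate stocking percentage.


Formula: Stocking % = stocked plots / total plots * 100
Stocking = 85 / 142 * 100
Stocking = 0.5986 * 100 = 59.9%

59.9


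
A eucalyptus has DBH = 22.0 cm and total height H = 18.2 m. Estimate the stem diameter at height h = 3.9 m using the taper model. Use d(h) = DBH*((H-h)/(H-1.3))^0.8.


Taper: d(h) = DBH * ((H - h) / (H - 1.3))^0.8
Numerator = H - h = 18.2 - 3.9 = 14.3 m
Denominator = H - 1.3 = 18.2 - 1.3 = 16.9 m
Ratio = 14.3 / 16.9 = 0.84615
d = 22.0 * 0.84615^0.8 = 19.2 cm

19.2
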